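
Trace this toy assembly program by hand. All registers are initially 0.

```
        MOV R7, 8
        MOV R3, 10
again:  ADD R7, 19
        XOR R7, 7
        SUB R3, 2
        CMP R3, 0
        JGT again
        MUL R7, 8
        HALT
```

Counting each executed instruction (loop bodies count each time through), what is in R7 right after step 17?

after MOV R7, 8: R7=8
after MOV R3, 10: R3=10
after ADD R7, 19: R7=8+19=27
after XOR R7, 7: R7=27^7=28
after SUB R3, 2: R3=10-2=8
CMP R3, 0  (cmp 8,0)
JGT again: taken
after ADD R7, 19: R7=28+19=47
after XOR R7, 7: R7=47^7=40
after SUB R3, 2: R3=8-2=6
CMP R3, 0  (cmp 6,0)
JGT again: taken
after ADD R7, 19: R7=40+19=59
after XOR R7, 7: R7=59^7=60
after SUB R3, 2: R3=6-2=4
CMP R3, 0  (cmp 4,0)
JGT again: taken
After step 17: R7 = 60.

60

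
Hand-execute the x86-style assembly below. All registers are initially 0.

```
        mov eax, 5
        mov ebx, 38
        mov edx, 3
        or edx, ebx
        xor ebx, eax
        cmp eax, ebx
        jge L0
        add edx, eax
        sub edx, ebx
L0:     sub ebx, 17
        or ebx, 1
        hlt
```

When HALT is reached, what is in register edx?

after mov eax, 5: eax=5
after mov ebx, 38: ebx=38
after mov edx, 3: edx=3
after or edx, ebx: edx=3|38=39
after xor ebx, eax: ebx=38^5=35
cmp eax, ebx  (cmp 5,35)
jge L0: not taken
after add edx, eax: edx=39+5=44
after sub edx, ebx: edx=44-35=9
after sub ebx, 17: ebx=35-17=18
after or ebx, 1: ebx=18|1=19
halt.

9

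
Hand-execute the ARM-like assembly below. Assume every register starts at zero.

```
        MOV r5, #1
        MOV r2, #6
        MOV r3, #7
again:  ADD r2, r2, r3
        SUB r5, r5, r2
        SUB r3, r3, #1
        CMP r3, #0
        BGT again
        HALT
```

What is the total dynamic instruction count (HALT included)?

39

after MOV r5, #1: r5=1
after MOV r2, #6: r2=6
after MOV r3, #7: r3=7
after ADD r2, r2, r3: r2=6+7=13
after SUB r5, r5, r2: r5=1-13=-12
after SUB r3, r3, #1: r3=7-1=6
CMP r3, #0  (cmp 6,0)
BGT again: taken
after ADD r2, r2, r3: r2=13+6=19
after SUB r5, r5, r2: r5=(-12)-19=-31
after SUB r3, r3, #1: r3=6-1=5
CMP r3, #0  (cmp 5,0)
BGT again: taken
after ADD r2, r2, r3: r2=19+5=24
after SUB r5, r5, r2: r5=(-31)-24=-55
after SUB r3, r3, #1: r3=5-1=4
CMP r3, #0  (cmp 4,0)
BGT again: taken
after ADD r2, r2, r3: r2=24+4=28
after SUB r5, r5, r2: r5=(-55)-28=-83
after SUB r3, r3, #1: r3=4-1=3
CMP r3, #0  (cmp 3,0)
BGT again: taken
after ADD r2, r2, r3: r2=28+3=31
after SUB r5, r5, r2: r5=(-83)-31=-114
after SUB r3, r3, #1: r3=3-1=2
CMP r3, #0  (cmp 2,0)
BGT again: taken
after ADD r2, r2, r3: r2=31+2=33
after SUB r5, r5, r2: r5=(-114)-33=-147
after SUB r3, r3, #1: r3=2-1=1
CMP r3, #0  (cmp 1,0)
BGT again: taken
after ADD r2, r2, r3: r2=33+1=34
after SUB r5, r5, r2: r5=(-147)-34=-181
after SUB r3, r3, #1: r3=1-1=0
CMP r3, #0  (cmp 0,0)
BGT again: not taken
halt.
Total executed instructions: 39.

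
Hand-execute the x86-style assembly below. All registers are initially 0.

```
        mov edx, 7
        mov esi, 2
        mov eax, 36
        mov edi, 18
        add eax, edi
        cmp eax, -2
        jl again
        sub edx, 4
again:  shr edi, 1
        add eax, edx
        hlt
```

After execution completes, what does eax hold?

57

mov edx, 7 → edx=7
mov esi, 2 → esi=2
mov eax, 36 → eax=36
mov edi, 18 → edi=18
add eax, edi → eax=36+18=54
cmp eax, -2  (cmp 54,-2)
jl again: not taken
sub edx, 4 → edx=7-4=3
shr edi, 1 → edi=18>>1=9
add eax, edx → eax=54+3=57
halt.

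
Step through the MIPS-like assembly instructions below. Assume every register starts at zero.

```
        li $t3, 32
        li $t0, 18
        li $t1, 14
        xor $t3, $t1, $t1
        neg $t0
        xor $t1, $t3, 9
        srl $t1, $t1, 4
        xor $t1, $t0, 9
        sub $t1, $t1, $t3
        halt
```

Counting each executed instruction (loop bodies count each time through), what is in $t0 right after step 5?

$t3=32
$t0=18
$t1=14
$t3=14^14=0
$t0=-(18)=-18
After step 5: $t0 = -18.

-18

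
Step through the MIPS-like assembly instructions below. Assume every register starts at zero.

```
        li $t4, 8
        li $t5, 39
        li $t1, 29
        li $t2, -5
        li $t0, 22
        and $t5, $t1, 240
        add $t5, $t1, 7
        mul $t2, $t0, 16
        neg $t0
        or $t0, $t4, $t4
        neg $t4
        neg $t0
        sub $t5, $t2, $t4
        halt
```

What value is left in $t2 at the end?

352

$t4=8
$t5=39
$t1=29
$t2=-5
$t0=22
$t5=29&240=16
$t5=29+7=36
$t2=22*16=352
$t0=-(22)=-22
$t0=8|8=8
$t4=-(8)=-8
$t0=-(8)=-8
$t5=352-(-8)=360
halt.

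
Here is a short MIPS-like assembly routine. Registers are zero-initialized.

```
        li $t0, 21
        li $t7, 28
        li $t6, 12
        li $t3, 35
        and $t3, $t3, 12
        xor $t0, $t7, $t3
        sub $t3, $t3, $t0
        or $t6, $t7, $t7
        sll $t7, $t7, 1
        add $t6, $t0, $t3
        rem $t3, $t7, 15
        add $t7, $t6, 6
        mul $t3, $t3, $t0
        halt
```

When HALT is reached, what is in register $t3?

308

after li $t0, 21: $t0=21
after li $t7, 28: $t7=28
after li $t6, 12: $t6=12
after li $t3, 35: $t3=35
after and $t3, $t3, 12: $t3=35&12=0
after xor $t0, $t7, $t3: $t0=28^0=28
after sub $t3, $t3, $t0: $t3=0-28=-28
after or $t6, $t7, $t7: $t6=28|28=28
after sll $t7, $t7, 1: $t7=28<<1=56
after add $t6, $t0, $t3: $t6=28+(-28)=0
after rem $t3, $t7, 15: $t3=56%15=11
after add $t7, $t6, 6: $t7=0+6=6
after mul $t3, $t3, $t0: $t3=11*28=308
halt.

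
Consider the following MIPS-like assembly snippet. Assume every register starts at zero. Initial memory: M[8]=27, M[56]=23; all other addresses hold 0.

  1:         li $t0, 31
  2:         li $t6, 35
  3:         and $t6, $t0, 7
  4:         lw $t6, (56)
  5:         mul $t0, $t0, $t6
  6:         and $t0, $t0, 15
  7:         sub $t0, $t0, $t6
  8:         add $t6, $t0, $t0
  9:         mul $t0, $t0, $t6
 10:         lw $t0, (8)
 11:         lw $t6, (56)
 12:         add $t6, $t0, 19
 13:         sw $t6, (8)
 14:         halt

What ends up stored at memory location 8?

46

li $t0, 31 → $t0=31
li $t6, 35 → $t6=35
and $t6, $t0, 7 → $t6=31&7=7
lw $t6, (56) → $t6=M[56]=23
mul $t0, $t0, $t6 → $t0=31*23=713
and $t0, $t0, 15 → $t0=713&15=9
sub $t0, $t0, $t6 → $t0=9-23=-14
add $t6, $t0, $t0 → $t6=(-14)+(-14)=-28
mul $t0, $t0, $t6 → $t0=(-14)*(-28)=392
lw $t0, (8) → $t0=M[8]=27
lw $t6, (56) → $t6=M[56]=23
add $t6, $t0, 19 → $t6=27+19=46
sw $t6, (8) → M[8]=46
halt.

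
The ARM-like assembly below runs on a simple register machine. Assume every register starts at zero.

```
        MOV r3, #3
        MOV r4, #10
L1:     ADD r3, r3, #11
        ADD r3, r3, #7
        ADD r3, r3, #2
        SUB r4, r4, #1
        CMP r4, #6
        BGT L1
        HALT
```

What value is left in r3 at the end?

83

MOV r3, #3 → r3=3
MOV r4, #10 → r4=10
ADD r3, r3, #11 → r3=3+11=14
ADD r3, r3, #7 → r3=14+7=21
ADD r3, r3, #2 → r3=21+2=23
SUB r4, r4, #1 → r4=10-1=9
CMP r4, #6  (cmp 9,6)
BGT L1: taken
ADD r3, r3, #11 → r3=23+11=34
ADD r3, r3, #7 → r3=34+7=41
ADD r3, r3, #2 → r3=41+2=43
SUB r4, r4, #1 → r4=9-1=8
CMP r4, #6  (cmp 8,6)
BGT L1: taken
ADD r3, r3, #11 → r3=43+11=54
ADD r3, r3, #7 → r3=54+7=61
ADD r3, r3, #2 → r3=61+2=63
SUB r4, r4, #1 → r4=8-1=7
CMP r4, #6  (cmp 7,6)
BGT L1: taken
ADD r3, r3, #11 → r3=63+11=74
ADD r3, r3, #7 → r3=74+7=81
ADD r3, r3, #2 → r3=81+2=83
SUB r4, r4, #1 → r4=7-1=6
CMP r4, #6  (cmp 6,6)
BGT L1: not taken
halt.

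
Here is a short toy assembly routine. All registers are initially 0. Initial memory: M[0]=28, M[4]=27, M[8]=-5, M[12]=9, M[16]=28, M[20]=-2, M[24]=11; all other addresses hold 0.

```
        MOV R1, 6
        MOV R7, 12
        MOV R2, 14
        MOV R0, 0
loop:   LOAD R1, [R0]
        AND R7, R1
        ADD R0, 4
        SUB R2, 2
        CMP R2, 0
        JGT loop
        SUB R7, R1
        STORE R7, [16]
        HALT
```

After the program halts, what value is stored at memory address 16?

-3

MOV R1, 6 → R1=6
MOV R7, 12 → R7=12
MOV R2, 14 → R2=14
MOV R0, 0 → R0=0
LOAD R1, [R0] → R1=M[0]=28
AND R7, R1 → R7=12&28=12
ADD R0, 4 → R0=0+4=4
SUB R2, 2 → R2=14-2=12
CMP R2, 0  (cmp 12,0)
JGT loop: taken
LOAD R1, [R0] → R1=M[4]=27
AND R7, R1 → R7=12&27=8
ADD R0, 4 → R0=4+4=8
SUB R2, 2 → R2=12-2=10
CMP R2, 0  (cmp 10,0)
JGT loop: taken
LOAD R1, [R0] → R1=M[8]=-5
AND R7, R1 → R7=8&(-5)=8
ADD R0, 4 → R0=8+4=12
SUB R2, 2 → R2=10-2=8
CMP R2, 0  (cmp 8,0)
JGT loop: taken
LOAD R1, [R0] → R1=M[12]=9
AND R7, R1 → R7=8&9=8
ADD R0, 4 → R0=12+4=16
SUB R2, 2 → R2=8-2=6
CMP R2, 0  (cmp 6,0)
JGT loop: taken
LOAD R1, [R0] → R1=M[16]=28
AND R7, R1 → R7=8&28=8
ADD R0, 4 → R0=16+4=20
SUB R2, 2 → R2=6-2=4
CMP R2, 0  (cmp 4,0)
JGT loop: taken
LOAD R1, [R0] → R1=M[20]=-2
AND R7, R1 → R7=8&(-2)=8
ADD R0, 4 → R0=20+4=24
SUB R2, 2 → R2=4-2=2
CMP R2, 0  (cmp 2,0)
JGT loop: taken
LOAD R1, [R0] → R1=M[24]=11
AND R7, R1 → R7=8&11=8
ADD R0, 4 → R0=24+4=28
SUB R2, 2 → R2=2-2=0
CMP R2, 0  (cmp 0,0)
JGT loop: not taken
SUB R7, R1 → R7=8-11=-3
STORE R7, [16] → M[16]=-3
halt.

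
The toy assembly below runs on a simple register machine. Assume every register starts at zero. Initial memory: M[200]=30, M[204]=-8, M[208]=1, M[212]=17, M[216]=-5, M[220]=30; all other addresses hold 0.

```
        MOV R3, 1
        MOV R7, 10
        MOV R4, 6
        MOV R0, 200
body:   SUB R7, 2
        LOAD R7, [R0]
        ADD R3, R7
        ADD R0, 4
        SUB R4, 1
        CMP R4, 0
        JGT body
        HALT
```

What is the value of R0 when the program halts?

224

MOV R3, 1 → R3=1
MOV R7, 10 → R7=10
MOV R4, 6 → R4=6
MOV R0, 200 → R0=200
SUB R7, 2 → R7=10-2=8
LOAD R7, [R0] → R7=M[200]=30
ADD R3, R7 → R3=1+30=31
ADD R0, 4 → R0=200+4=204
SUB R4, 1 → R4=6-1=5
CMP R4, 0  (cmp 5,0)
JGT body: taken
SUB R7, 2 → R7=30-2=28
LOAD R7, [R0] → R7=M[204]=-8
ADD R3, R7 → R3=31+(-8)=23
ADD R0, 4 → R0=204+4=208
SUB R4, 1 → R4=5-1=4
CMP R4, 0  (cmp 4,0)
JGT body: taken
SUB R7, 2 → R7=(-8)-2=-10
LOAD R7, [R0] → R7=M[208]=1
ADD R3, R7 → R3=23+1=24
ADD R0, 4 → R0=208+4=212
SUB R4, 1 → R4=4-1=3
CMP R4, 0  (cmp 3,0)
JGT body: taken
SUB R7, 2 → R7=1-2=-1
LOAD R7, [R0] → R7=M[212]=17
ADD R3, R7 → R3=24+17=41
ADD R0, 4 → R0=212+4=216
SUB R4, 1 → R4=3-1=2
CMP R4, 0  (cmp 2,0)
JGT body: taken
SUB R7, 2 → R7=17-2=15
LOAD R7, [R0] → R7=M[216]=-5
ADD R3, R7 → R3=41+(-5)=36
ADD R0, 4 → R0=216+4=220
SUB R4, 1 → R4=2-1=1
CMP R4, 0  (cmp 1,0)
JGT body: taken
SUB R7, 2 → R7=(-5)-2=-7
LOAD R7, [R0] → R7=M[220]=30
ADD R3, R7 → R3=36+30=66
ADD R0, 4 → R0=220+4=224
SUB R4, 1 → R4=1-1=0
CMP R4, 0  (cmp 0,0)
JGT body: not taken
halt.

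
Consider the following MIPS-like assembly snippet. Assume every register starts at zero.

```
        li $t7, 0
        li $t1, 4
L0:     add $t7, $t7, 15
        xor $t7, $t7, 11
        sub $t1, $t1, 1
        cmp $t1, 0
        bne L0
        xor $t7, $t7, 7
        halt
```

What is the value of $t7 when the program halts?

55

li $t7, 0 → $t7=0
li $t1, 4 → $t1=4
add $t7, $t7, 15 → $t7=0+15=15
xor $t7, $t7, 11 → $t7=15^11=4
sub $t1, $t1, 1 → $t1=4-1=3
cmp $t1, 0  (cmp 3,0)
bne L0: taken
add $t7, $t7, 15 → $t7=4+15=19
xor $t7, $t7, 11 → $t7=19^11=24
sub $t1, $t1, 1 → $t1=3-1=2
cmp $t1, 0  (cmp 2,0)
bne L0: taken
add $t7, $t7, 15 → $t7=24+15=39
xor $t7, $t7, 11 → $t7=39^11=44
sub $t1, $t1, 1 → $t1=2-1=1
cmp $t1, 0  (cmp 1,0)
bne L0: taken
add $t7, $t7, 15 → $t7=44+15=59
xor $t7, $t7, 11 → $t7=59^11=48
sub $t1, $t1, 1 → $t1=1-1=0
cmp $t1, 0  (cmp 0,0)
bne L0: not taken
xor $t7, $t7, 7 → $t7=48^7=55
halt.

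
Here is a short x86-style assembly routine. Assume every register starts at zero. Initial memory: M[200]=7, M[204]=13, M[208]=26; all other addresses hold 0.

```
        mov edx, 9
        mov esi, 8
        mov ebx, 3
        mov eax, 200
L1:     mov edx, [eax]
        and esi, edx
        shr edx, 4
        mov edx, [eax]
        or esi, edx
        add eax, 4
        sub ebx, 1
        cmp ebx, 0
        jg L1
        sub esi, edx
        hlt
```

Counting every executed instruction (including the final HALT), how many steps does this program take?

33

mov edx, 9 → edx=9
mov esi, 8 → esi=8
mov ebx, 3 → ebx=3
mov eax, 200 → eax=200
mov edx, [eax] → edx=M[200]=7
and esi, edx → esi=8&7=0
shr edx, 4 → edx=7>>4=0
mov edx, [eax] → edx=M[200]=7
or esi, edx → esi=0|7=7
add eax, 4 → eax=200+4=204
sub ebx, 1 → ebx=3-1=2
cmp ebx, 0  (cmp 2,0)
jg L1: taken
mov edx, [eax] → edx=M[204]=13
and esi, edx → esi=7&13=5
shr edx, 4 → edx=13>>4=0
mov edx, [eax] → edx=M[204]=13
or esi, edx → esi=5|13=13
add eax, 4 → eax=204+4=208
sub ebx, 1 → ebx=2-1=1
cmp ebx, 0  (cmp 1,0)
jg L1: taken
mov edx, [eax] → edx=M[208]=26
and esi, edx → esi=13&26=8
shr edx, 4 → edx=26>>4=1
mov edx, [eax] → edx=M[208]=26
or esi, edx → esi=8|26=26
add eax, 4 → eax=208+4=212
sub ebx, 1 → ebx=1-1=0
cmp ebx, 0  (cmp 0,0)
jg L1: not taken
sub esi, edx → esi=26-26=0
halt.
Total executed instructions: 33.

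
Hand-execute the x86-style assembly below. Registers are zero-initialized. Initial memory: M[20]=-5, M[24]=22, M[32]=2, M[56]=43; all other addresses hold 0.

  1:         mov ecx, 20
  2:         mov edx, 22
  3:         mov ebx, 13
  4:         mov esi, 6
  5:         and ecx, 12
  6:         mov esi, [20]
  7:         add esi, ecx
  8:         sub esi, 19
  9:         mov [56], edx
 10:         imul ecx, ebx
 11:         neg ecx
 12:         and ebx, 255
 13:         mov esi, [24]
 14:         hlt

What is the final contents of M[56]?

22

ecx=20
edx=22
ebx=13
esi=6
ecx=20&12=4
esi=M[20]=-5
esi=(-5)+4=-1
esi=(-1)-19=-20
mov [56], edx → M[56]=22
ecx=4*13=52
ecx=-(52)=-52
ebx=13&255=13
esi=M[24]=22
halt.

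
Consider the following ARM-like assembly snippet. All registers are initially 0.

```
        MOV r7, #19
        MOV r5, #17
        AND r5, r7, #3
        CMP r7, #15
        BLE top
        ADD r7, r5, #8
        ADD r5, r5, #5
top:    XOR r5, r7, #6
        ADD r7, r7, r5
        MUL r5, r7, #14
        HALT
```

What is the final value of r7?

24

MOV r7, #19 → r7=19
MOV r5, #17 → r5=17
AND r5, r7, #3 → r5=19&3=3
CMP r7, #15  (cmp 19,15)
BLE top: not taken
ADD r7, r5, #8 → r7=3+8=11
ADD r5, r5, #5 → r5=3+5=8
XOR r5, r7, #6 → r5=11^6=13
ADD r7, r7, r5 → r7=11+13=24
MUL r5, r7, #14 → r5=24*14=336
halt.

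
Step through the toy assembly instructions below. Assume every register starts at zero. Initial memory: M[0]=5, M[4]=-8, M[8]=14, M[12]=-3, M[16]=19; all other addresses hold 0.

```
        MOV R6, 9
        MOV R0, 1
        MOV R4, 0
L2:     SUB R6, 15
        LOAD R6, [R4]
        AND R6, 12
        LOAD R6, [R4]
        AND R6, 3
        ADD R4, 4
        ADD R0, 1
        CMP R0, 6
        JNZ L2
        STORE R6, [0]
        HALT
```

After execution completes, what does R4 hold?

after MOV R6, 9: R6=9
after MOV R0, 1: R0=1
after MOV R4, 0: R4=0
after SUB R6, 15: R6=9-15=-6
after LOAD R6, [R4]: R6=M[0]=5
after AND R6, 12: R6=5&12=4
after LOAD R6, [R4]: R6=M[0]=5
after AND R6, 3: R6=5&3=1
after ADD R4, 4: R4=0+4=4
after ADD R0, 1: R0=1+1=2
CMP R0, 6  (cmp 2,6)
JNZ L2: taken
after SUB R6, 15: R6=1-15=-14
after LOAD R6, [R4]: R6=M[4]=-8
after AND R6, 12: R6=(-8)&12=8
after LOAD R6, [R4]: R6=M[4]=-8
after AND R6, 3: R6=(-8)&3=0
after ADD R4, 4: R4=4+4=8
after ADD R0, 1: R0=2+1=3
CMP R0, 6  (cmp 3,6)
JNZ L2: taken
after SUB R6, 15: R6=0-15=-15
after LOAD R6, [R4]: R6=M[8]=14
after AND R6, 12: R6=14&12=12
after LOAD R6, [R4]: R6=M[8]=14
after AND R6, 3: R6=14&3=2
after ADD R4, 4: R4=8+4=12
after ADD R0, 1: R0=3+1=4
CMP R0, 6  (cmp 4,6)
JNZ L2: taken
after SUB R6, 15: R6=2-15=-13
after LOAD R6, [R4]: R6=M[12]=-3
after AND R6, 12: R6=(-3)&12=12
after LOAD R6, [R4]: R6=M[12]=-3
after AND R6, 3: R6=(-3)&3=1
after ADD R4, 4: R4=12+4=16
after ADD R0, 1: R0=4+1=5
CMP R0, 6  (cmp 5,6)
JNZ L2: taken
after SUB R6, 15: R6=1-15=-14
after LOAD R6, [R4]: R6=M[16]=19
after AND R6, 12: R6=19&12=0
after LOAD R6, [R4]: R6=M[16]=19
after AND R6, 3: R6=19&3=3
after ADD R4, 4: R4=16+4=20
after ADD R0, 1: R0=5+1=6
CMP R0, 6  (cmp 6,6)
JNZ L2: not taken
STORE R6, [0] → M[0]=3
halt.

20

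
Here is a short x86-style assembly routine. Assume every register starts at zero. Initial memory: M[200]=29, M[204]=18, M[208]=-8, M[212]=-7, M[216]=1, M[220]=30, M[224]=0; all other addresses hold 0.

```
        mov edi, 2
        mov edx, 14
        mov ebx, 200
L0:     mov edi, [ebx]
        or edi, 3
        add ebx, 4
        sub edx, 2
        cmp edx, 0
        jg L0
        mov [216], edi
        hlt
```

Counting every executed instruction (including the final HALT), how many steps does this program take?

47

edi=2
edx=14
ebx=200
edi=M[200]=29
edi=29|3=31
ebx=200+4=204
edx=14-2=12
cmp edx, 0  (cmp 12,0)
jg L0: taken
edi=M[204]=18
edi=18|3=19
ebx=204+4=208
edx=12-2=10
cmp edx, 0  (cmp 10,0)
jg L0: taken
edi=M[208]=-8
edi=(-8)|3=-5
ebx=208+4=212
edx=10-2=8
cmp edx, 0  (cmp 8,0)
jg L0: taken
edi=M[212]=-7
edi=(-7)|3=-5
ebx=212+4=216
edx=8-2=6
cmp edx, 0  (cmp 6,0)
jg L0: taken
edi=M[216]=1
edi=1|3=3
ebx=216+4=220
edx=6-2=4
cmp edx, 0  (cmp 4,0)
jg L0: taken
edi=M[220]=30
edi=30|3=31
ebx=220+4=224
edx=4-2=2
cmp edx, 0  (cmp 2,0)
jg L0: taken
edi=M[224]=0
edi=0|3=3
ebx=224+4=228
edx=2-2=0
cmp edx, 0  (cmp 0,0)
jg L0: not taken
mov [216], edi → M[216]=3
halt.
Total executed instructions: 47.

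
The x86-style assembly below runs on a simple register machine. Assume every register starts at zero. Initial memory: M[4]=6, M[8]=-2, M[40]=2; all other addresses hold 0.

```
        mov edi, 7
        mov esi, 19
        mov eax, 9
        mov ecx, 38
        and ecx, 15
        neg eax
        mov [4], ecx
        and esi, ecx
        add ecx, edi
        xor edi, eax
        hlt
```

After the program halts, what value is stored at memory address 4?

6

after mov edi, 7: edi=7
after mov esi, 19: esi=19
after mov eax, 9: eax=9
after mov ecx, 38: ecx=38
after and ecx, 15: ecx=38&15=6
after neg eax: eax=-(9)=-9
mov [4], ecx → M[4]=6
after and esi, ecx: esi=19&6=2
after add ecx, edi: ecx=6+7=13
after xor edi, eax: edi=7^(-9)=-16
halt.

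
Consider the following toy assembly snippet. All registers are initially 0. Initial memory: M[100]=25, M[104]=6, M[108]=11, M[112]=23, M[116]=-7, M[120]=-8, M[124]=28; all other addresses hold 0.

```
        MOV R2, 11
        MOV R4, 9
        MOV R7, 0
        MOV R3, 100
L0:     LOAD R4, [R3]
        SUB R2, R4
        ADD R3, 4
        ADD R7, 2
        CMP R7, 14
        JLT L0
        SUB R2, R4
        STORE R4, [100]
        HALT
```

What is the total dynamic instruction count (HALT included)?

MOV R2, 11 → R2=11
MOV R4, 9 → R4=9
MOV R7, 0 → R7=0
MOV R3, 100 → R3=100
LOAD R4, [R3] → R4=M[100]=25
SUB R2, R4 → R2=11-25=-14
ADD R3, 4 → R3=100+4=104
ADD R7, 2 → R7=0+2=2
CMP R7, 14  (cmp 2,14)
JLT L0: taken
LOAD R4, [R3] → R4=M[104]=6
SUB R2, R4 → R2=(-14)-6=-20
ADD R3, 4 → R3=104+4=108
ADD R7, 2 → R7=2+2=4
CMP R7, 14  (cmp 4,14)
JLT L0: taken
LOAD R4, [R3] → R4=M[108]=11
SUB R2, R4 → R2=(-20)-11=-31
ADD R3, 4 → R3=108+4=112
ADD R7, 2 → R7=4+2=6
CMP R7, 14  (cmp 6,14)
JLT L0: taken
LOAD R4, [R3] → R4=M[112]=23
SUB R2, R4 → R2=(-31)-23=-54
ADD R3, 4 → R3=112+4=116
ADD R7, 2 → R7=6+2=8
CMP R7, 14  (cmp 8,14)
JLT L0: taken
LOAD R4, [R3] → R4=M[116]=-7
SUB R2, R4 → R2=(-54)-(-7)=-47
ADD R3, 4 → R3=116+4=120
ADD R7, 2 → R7=8+2=10
CMP R7, 14  (cmp 10,14)
JLT L0: taken
LOAD R4, [R3] → R4=M[120]=-8
SUB R2, R4 → R2=(-47)-(-8)=-39
ADD R3, 4 → R3=120+4=124
ADD R7, 2 → R7=10+2=12
CMP R7, 14  (cmp 12,14)
JLT L0: taken
LOAD R4, [R3] → R4=M[124]=28
SUB R2, R4 → R2=(-39)-28=-67
ADD R3, 4 → R3=124+4=128
ADD R7, 2 → R7=12+2=14
CMP R7, 14  (cmp 14,14)
JLT L0: not taken
SUB R2, R4 → R2=(-67)-28=-95
STORE R4, [100] → M[100]=28
halt.
Total executed instructions: 49.

49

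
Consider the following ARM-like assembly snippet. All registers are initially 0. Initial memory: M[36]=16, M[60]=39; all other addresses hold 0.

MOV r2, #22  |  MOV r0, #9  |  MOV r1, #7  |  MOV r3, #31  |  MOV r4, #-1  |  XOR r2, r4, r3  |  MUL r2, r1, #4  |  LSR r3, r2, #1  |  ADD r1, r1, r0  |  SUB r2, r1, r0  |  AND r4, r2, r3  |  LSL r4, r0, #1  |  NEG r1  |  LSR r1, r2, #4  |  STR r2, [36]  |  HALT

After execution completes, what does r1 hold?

MOV r2, #22 → r2=22
MOV r0, #9 → r0=9
MOV r1, #7 → r1=7
MOV r3, #31 → r3=31
MOV r4, #-1 → r4=-1
XOR r2, r4, r3 → r2=(-1)^31=-32
MUL r2, r1, #4 → r2=7*4=28
LSR r3, r2, #1 → r3=28>>1=14
ADD r1, r1, r0 → r1=7+9=16
SUB r2, r1, r0 → r2=16-9=7
AND r4, r2, r3 → r4=7&14=6
LSL r4, r0, #1 → r4=9<<1=18
NEG r1 → r1=-(16)=-16
LSR r1, r2, #4 → r1=7>>4=0
STR r2, [36] → M[36]=7
halt.

0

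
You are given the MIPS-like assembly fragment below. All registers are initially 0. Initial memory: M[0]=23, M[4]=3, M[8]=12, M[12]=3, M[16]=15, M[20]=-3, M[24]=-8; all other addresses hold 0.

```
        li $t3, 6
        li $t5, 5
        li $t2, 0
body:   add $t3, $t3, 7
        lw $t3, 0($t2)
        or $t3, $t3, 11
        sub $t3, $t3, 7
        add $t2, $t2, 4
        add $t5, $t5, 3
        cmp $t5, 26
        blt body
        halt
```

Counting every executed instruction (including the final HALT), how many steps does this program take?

after li $t3, 6: $t3=6
after li $t5, 5: $t5=5
after li $t2, 0: $t2=0
after add $t3, $t3, 7: $t3=6+7=13
after lw $t3, 0($t2): $t3=M[0]=23
after or $t3, $t3, 11: $t3=23|11=31
after sub $t3, $t3, 7: $t3=31-7=24
after add $t2, $t2, 4: $t2=0+4=4
after add $t5, $t5, 3: $t5=5+3=8
cmp $t5, 26  (cmp 8,26)
blt body: taken
after add $t3, $t3, 7: $t3=24+7=31
after lw $t3, 0($t2): $t3=M[4]=3
after or $t3, $t3, 11: $t3=3|11=11
after sub $t3, $t3, 7: $t3=11-7=4
after add $t2, $t2, 4: $t2=4+4=8
after add $t5, $t5, 3: $t5=8+3=11
cmp $t5, 26  (cmp 11,26)
blt body: taken
after add $t3, $t3, 7: $t3=4+7=11
after lw $t3, 0($t2): $t3=M[8]=12
after or $t3, $t3, 11: $t3=12|11=15
after sub $t3, $t3, 7: $t3=15-7=8
after add $t2, $t2, 4: $t2=8+4=12
after add $t5, $t5, 3: $t5=11+3=14
cmp $t5, 26  (cmp 14,26)
blt body: taken
after add $t3, $t3, 7: $t3=8+7=15
after lw $t3, 0($t2): $t3=M[12]=3
after or $t3, $t3, 11: $t3=3|11=11
after sub $t3, $t3, 7: $t3=11-7=4
after add $t2, $t2, 4: $t2=12+4=16
after add $t5, $t5, 3: $t5=14+3=17
cmp $t5, 26  (cmp 17,26)
blt body: taken
after add $t3, $t3, 7: $t3=4+7=11
after lw $t3, 0($t2): $t3=M[16]=15
after or $t3, $t3, 11: $t3=15|11=15
after sub $t3, $t3, 7: $t3=15-7=8
after add $t2, $t2, 4: $t2=16+4=20
after add $t5, $t5, 3: $t5=17+3=20
cmp $t5, 26  (cmp 20,26)
blt body: taken
after add $t3, $t3, 7: $t3=8+7=15
after lw $t3, 0($t2): $t3=M[20]=-3
after or $t3, $t3, 11: $t3=(-3)|11=-1
after sub $t3, $t3, 7: $t3=(-1)-7=-8
after add $t2, $t2, 4: $t2=20+4=24
after add $t5, $t5, 3: $t5=20+3=23
cmp $t5, 26  (cmp 23,26)
blt body: taken
after add $t3, $t3, 7: $t3=(-8)+7=-1
after lw $t3, 0($t2): $t3=M[24]=-8
after or $t3, $t3, 11: $t3=(-8)|11=-5
after sub $t3, $t3, 7: $t3=(-5)-7=-12
after add $t2, $t2, 4: $t2=24+4=28
after add $t5, $t5, 3: $t5=23+3=26
cmp $t5, 26  (cmp 26,26)
blt body: not taken
halt.
Total executed instructions: 60.

60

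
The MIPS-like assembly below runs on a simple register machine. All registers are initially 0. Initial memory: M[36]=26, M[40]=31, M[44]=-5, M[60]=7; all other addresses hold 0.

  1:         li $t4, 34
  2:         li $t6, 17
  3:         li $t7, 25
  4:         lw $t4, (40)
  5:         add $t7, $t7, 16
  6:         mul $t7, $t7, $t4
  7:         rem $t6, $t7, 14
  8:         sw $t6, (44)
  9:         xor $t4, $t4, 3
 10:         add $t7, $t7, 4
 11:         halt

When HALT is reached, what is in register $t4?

28

after li $t4, 34: $t4=34
after li $t6, 17: $t6=17
after li $t7, 25: $t7=25
after lw $t4, (40): $t4=M[40]=31
after add $t7, $t7, 16: $t7=25+16=41
after mul $t7, $t7, $t4: $t7=41*31=1271
after rem $t6, $t7, 14: $t6=1271%14=11
sw $t6, (44) → M[44]=11
after xor $t4, $t4, 3: $t4=31^3=28
after add $t7, $t7, 4: $t7=1271+4=1275
halt.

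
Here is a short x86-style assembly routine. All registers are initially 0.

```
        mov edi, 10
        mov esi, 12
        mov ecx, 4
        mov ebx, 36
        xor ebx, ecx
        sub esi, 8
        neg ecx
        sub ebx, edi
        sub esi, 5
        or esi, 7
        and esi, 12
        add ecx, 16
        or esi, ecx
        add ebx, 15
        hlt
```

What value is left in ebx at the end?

37

after mov edi, 10: edi=10
after mov esi, 12: esi=12
after mov ecx, 4: ecx=4
after mov ebx, 36: ebx=36
after xor ebx, ecx: ebx=36^4=32
after sub esi, 8: esi=12-8=4
after neg ecx: ecx=-(4)=-4
after sub ebx, edi: ebx=32-10=22
after sub esi, 5: esi=4-5=-1
after or esi, 7: esi=(-1)|7=-1
after and esi, 12: esi=(-1)&12=12
after add ecx, 16: ecx=(-4)+16=12
after or esi, ecx: esi=12|12=12
after add ebx, 15: ebx=22+15=37
halt.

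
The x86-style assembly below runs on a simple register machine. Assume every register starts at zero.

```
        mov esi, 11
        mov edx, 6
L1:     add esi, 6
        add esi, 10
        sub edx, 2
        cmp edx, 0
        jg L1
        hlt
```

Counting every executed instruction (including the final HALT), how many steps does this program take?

18

after mov esi, 11: esi=11
after mov edx, 6: edx=6
after add esi, 6: esi=11+6=17
after add esi, 10: esi=17+10=27
after sub edx, 2: edx=6-2=4
cmp edx, 0  (cmp 4,0)
jg L1: taken
after add esi, 6: esi=27+6=33
after add esi, 10: esi=33+10=43
after sub edx, 2: edx=4-2=2
cmp edx, 0  (cmp 2,0)
jg L1: taken
after add esi, 6: esi=43+6=49
after add esi, 10: esi=49+10=59
after sub edx, 2: edx=2-2=0
cmp edx, 0  (cmp 0,0)
jg L1: not taken
halt.
Total executed instructions: 18.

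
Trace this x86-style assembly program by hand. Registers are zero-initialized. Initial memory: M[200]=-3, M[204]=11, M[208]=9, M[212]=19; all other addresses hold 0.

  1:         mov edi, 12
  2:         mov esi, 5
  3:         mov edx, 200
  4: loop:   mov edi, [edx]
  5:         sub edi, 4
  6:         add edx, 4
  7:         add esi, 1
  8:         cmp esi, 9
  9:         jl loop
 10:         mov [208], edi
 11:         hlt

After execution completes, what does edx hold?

edi=12
esi=5
edx=200
edi=M[200]=-3
edi=(-3)-4=-7
edx=200+4=204
esi=5+1=6
cmp esi, 9  (cmp 6,9)
jl loop: taken
edi=M[204]=11
edi=11-4=7
edx=204+4=208
esi=6+1=7
cmp esi, 9  (cmp 7,9)
jl loop: taken
edi=M[208]=9
edi=9-4=5
edx=208+4=212
esi=7+1=8
cmp esi, 9  (cmp 8,9)
jl loop: taken
edi=M[212]=19
edi=19-4=15
edx=212+4=216
esi=8+1=9
cmp esi, 9  (cmp 9,9)
jl loop: not taken
mov [208], edi → M[208]=15
halt.

216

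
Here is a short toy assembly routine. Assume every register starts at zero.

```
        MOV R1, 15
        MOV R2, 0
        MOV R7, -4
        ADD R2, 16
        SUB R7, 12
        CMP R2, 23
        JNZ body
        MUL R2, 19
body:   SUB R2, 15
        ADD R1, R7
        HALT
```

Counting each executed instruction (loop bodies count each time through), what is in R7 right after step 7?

-16

R1=15
R2=0
R7=-4
R2=0+16=16
R7=(-4)-12=-16
CMP R2, 23  (cmp 16,23)
JNZ body: taken
After step 7: R7 = -16.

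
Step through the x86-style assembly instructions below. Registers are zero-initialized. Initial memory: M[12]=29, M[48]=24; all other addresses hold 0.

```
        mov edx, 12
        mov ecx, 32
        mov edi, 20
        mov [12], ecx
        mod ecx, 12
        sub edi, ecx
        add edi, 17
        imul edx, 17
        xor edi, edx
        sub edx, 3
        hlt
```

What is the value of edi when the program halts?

mov edx, 12 → edx=12
mov ecx, 32 → ecx=32
mov edi, 20 → edi=20
mov [12], ecx → M[12]=32
mod ecx, 12 → ecx=32%12=8
sub edi, ecx → edi=20-8=12
add edi, 17 → edi=12+17=29
imul edx, 17 → edx=12*17=204
xor edi, edx → edi=29^204=209
sub edx, 3 → edx=204-3=201
halt.

209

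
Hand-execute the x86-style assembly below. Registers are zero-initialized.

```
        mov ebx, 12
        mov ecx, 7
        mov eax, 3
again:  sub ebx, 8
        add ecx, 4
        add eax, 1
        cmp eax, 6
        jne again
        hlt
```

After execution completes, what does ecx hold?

mov ebx, 12 → ebx=12
mov ecx, 7 → ecx=7
mov eax, 3 → eax=3
sub ebx, 8 → ebx=12-8=4
add ecx, 4 → ecx=7+4=11
add eax, 1 → eax=3+1=4
cmp eax, 6  (cmp 4,6)
jne again: taken
sub ebx, 8 → ebx=4-8=-4
add ecx, 4 → ecx=11+4=15
add eax, 1 → eax=4+1=5
cmp eax, 6  (cmp 5,6)
jne again: taken
sub ebx, 8 → ebx=(-4)-8=-12
add ecx, 4 → ecx=15+4=19
add eax, 1 → eax=5+1=6
cmp eax, 6  (cmp 6,6)
jne again: not taken
halt.

19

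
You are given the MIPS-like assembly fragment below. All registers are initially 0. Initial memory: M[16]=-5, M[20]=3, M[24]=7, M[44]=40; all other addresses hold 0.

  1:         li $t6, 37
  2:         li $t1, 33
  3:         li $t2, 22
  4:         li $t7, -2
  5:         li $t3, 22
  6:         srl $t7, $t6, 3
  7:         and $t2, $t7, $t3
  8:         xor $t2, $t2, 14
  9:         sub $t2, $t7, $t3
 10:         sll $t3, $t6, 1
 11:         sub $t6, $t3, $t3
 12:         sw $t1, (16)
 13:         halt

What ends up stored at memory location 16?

li $t6, 37 → $t6=37
li $t1, 33 → $t1=33
li $t2, 22 → $t2=22
li $t7, -2 → $t7=-2
li $t3, 22 → $t3=22
srl $t7, $t6, 3 → $t7=37>>3=4
and $t2, $t7, $t3 → $t2=4&22=4
xor $t2, $t2, 14 → $t2=4^14=10
sub $t2, $t7, $t3 → $t2=4-22=-18
sll $t3, $t6, 1 → $t3=37<<1=74
sub $t6, $t3, $t3 → $t6=74-74=0
sw $t1, (16) → M[16]=33
halt.

33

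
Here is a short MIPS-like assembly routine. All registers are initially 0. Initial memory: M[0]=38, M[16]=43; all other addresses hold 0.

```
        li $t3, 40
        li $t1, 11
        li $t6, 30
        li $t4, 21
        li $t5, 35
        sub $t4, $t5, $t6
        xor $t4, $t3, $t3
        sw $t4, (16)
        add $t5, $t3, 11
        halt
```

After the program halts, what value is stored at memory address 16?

0

after li $t3, 40: $t3=40
after li $t1, 11: $t1=11
after li $t6, 30: $t6=30
after li $t4, 21: $t4=21
after li $t5, 35: $t5=35
after sub $t4, $t5, $t6: $t4=35-30=5
after xor $t4, $t3, $t3: $t4=40^40=0
sw $t4, (16) → M[16]=0
after add $t5, $t3, 11: $t5=40+11=51
halt.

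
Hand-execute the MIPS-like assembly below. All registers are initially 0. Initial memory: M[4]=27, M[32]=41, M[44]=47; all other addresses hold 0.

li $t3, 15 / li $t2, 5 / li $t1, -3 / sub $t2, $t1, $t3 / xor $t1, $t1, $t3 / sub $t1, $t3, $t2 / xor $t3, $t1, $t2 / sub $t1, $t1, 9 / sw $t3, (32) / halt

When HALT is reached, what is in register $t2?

after li $t3, 15: $t3=15
after li $t2, 5: $t2=5
after li $t1, -3: $t1=-3
after sub $t2, $t1, $t3: $t2=(-3)-15=-18
after xor $t1, $t1, $t3: $t1=(-3)^15=-14
after sub $t1, $t3, $t2: $t1=15-(-18)=33
after xor $t3, $t1, $t2: $t3=33^(-18)=-49
after sub $t1, $t1, 9: $t1=33-9=24
sw $t3, (32) → M[32]=-49
halt.

-18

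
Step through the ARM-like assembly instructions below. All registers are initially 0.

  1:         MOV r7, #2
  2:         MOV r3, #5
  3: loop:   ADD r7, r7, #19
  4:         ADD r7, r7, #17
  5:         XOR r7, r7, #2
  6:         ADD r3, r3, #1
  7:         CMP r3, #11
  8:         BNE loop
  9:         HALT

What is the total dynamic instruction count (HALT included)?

39

after MOV r7, #2: r7=2
after MOV r3, #5: r3=5
after ADD r7, r7, #19: r7=2+19=21
after ADD r7, r7, #17: r7=21+17=38
after XOR r7, r7, #2: r7=38^2=36
after ADD r3, r3, #1: r3=5+1=6
CMP r3, #11  (cmp 6,11)
BNE loop: taken
after ADD r7, r7, #19: r7=36+19=55
after ADD r7, r7, #17: r7=55+17=72
after XOR r7, r7, #2: r7=72^2=74
after ADD r3, r3, #1: r3=6+1=7
CMP r3, #11  (cmp 7,11)
BNE loop: taken
after ADD r7, r7, #19: r7=74+19=93
after ADD r7, r7, #17: r7=93+17=110
after XOR r7, r7, #2: r7=110^2=108
after ADD r3, r3, #1: r3=7+1=8
CMP r3, #11  (cmp 8,11)
BNE loop: taken
after ADD r7, r7, #19: r7=108+19=127
after ADD r7, r7, #17: r7=127+17=144
after XOR r7, r7, #2: r7=144^2=146
after ADD r3, r3, #1: r3=8+1=9
CMP r3, #11  (cmp 9,11)
BNE loop: taken
after ADD r7, r7, #19: r7=146+19=165
after ADD r7, r7, #17: r7=165+17=182
after XOR r7, r7, #2: r7=182^2=180
after ADD r3, r3, #1: r3=9+1=10
CMP r3, #11  (cmp 10,11)
BNE loop: taken
after ADD r7, r7, #19: r7=180+19=199
after ADD r7, r7, #17: r7=199+17=216
after XOR r7, r7, #2: r7=216^2=218
after ADD r3, r3, #1: r3=10+1=11
CMP r3, #11  (cmp 11,11)
BNE loop: not taken
halt.
Total executed instructions: 39.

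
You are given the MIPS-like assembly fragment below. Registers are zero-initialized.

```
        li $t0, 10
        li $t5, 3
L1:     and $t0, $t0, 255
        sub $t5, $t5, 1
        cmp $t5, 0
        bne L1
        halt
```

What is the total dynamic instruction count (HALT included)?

15

$t0=10
$t5=3
$t0=10&255=10
$t5=3-1=2
cmp $t5, 0  (cmp 2,0)
bne L1: taken
$t0=10&255=10
$t5=2-1=1
cmp $t5, 0  (cmp 1,0)
bne L1: taken
$t0=10&255=10
$t5=1-1=0
cmp $t5, 0  (cmp 0,0)
bne L1: not taken
halt.
Total executed instructions: 15.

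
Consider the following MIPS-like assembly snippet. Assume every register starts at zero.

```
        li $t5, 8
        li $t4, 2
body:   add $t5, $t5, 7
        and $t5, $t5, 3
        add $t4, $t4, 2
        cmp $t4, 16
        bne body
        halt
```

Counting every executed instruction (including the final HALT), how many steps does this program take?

after li $t5, 8: $t5=8
after li $t4, 2: $t4=2
after add $t5, $t5, 7: $t5=8+7=15
after and $t5, $t5, 3: $t5=15&3=3
after add $t4, $t4, 2: $t4=2+2=4
cmp $t4, 16  (cmp 4,16)
bne body: taken
after add $t5, $t5, 7: $t5=3+7=10
after and $t5, $t5, 3: $t5=10&3=2
after add $t4, $t4, 2: $t4=4+2=6
cmp $t4, 16  (cmp 6,16)
bne body: taken
after add $t5, $t5, 7: $t5=2+7=9
after and $t5, $t5, 3: $t5=9&3=1
after add $t4, $t4, 2: $t4=6+2=8
cmp $t4, 16  (cmp 8,16)
bne body: taken
after add $t5, $t5, 7: $t5=1+7=8
after and $t5, $t5, 3: $t5=8&3=0
after add $t4, $t4, 2: $t4=8+2=10
cmp $t4, 16  (cmp 10,16)
bne body: taken
after add $t5, $t5, 7: $t5=0+7=7
after and $t5, $t5, 3: $t5=7&3=3
after add $t4, $t4, 2: $t4=10+2=12
cmp $t4, 16  (cmp 12,16)
bne body: taken
after add $t5, $t5, 7: $t5=3+7=10
after and $t5, $t5, 3: $t5=10&3=2
after add $t4, $t4, 2: $t4=12+2=14
cmp $t4, 16  (cmp 14,16)
bne body: taken
after add $t5, $t5, 7: $t5=2+7=9
after and $t5, $t5, 3: $t5=9&3=1
after add $t4, $t4, 2: $t4=14+2=16
cmp $t4, 16  (cmp 16,16)
bne body: not taken
halt.
Total executed instructions: 38.

38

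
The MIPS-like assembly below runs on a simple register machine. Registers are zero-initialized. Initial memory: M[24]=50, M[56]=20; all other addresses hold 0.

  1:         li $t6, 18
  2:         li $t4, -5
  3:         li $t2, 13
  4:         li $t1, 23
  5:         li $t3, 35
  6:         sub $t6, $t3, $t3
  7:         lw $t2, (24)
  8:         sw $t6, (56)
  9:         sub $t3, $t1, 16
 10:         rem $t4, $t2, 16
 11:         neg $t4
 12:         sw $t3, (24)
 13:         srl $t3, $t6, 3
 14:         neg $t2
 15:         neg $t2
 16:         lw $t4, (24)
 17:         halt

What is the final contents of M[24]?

7

$t6=18
$t4=-5
$t2=13
$t1=23
$t3=35
$t6=35-35=0
$t2=M[24]=50
sw $t6, (56) → M[56]=0
$t3=23-16=7
$t4=50%16=2
$t4=-(2)=-2
sw $t3, (24) → M[24]=7
$t3=0>>3=0
$t2=-(50)=-50
$t2=-(-50)=50
$t4=M[24]=7
halt.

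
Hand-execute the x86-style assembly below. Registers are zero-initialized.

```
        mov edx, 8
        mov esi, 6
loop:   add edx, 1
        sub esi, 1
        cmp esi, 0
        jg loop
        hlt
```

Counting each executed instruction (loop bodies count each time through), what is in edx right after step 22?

after mov edx, 8: edx=8
after mov esi, 6: esi=6
after add edx, 1: edx=8+1=9
after sub esi, 1: esi=6-1=5
cmp esi, 0  (cmp 5,0)
jg loop: taken
after add edx, 1: edx=9+1=10
after sub esi, 1: esi=5-1=4
cmp esi, 0  (cmp 4,0)
jg loop: taken
after add edx, 1: edx=10+1=11
after sub esi, 1: esi=4-1=3
cmp esi, 0  (cmp 3,0)
jg loop: taken
after add edx, 1: edx=11+1=12
after sub esi, 1: esi=3-1=2
cmp esi, 0  (cmp 2,0)
jg loop: taken
after add edx, 1: edx=12+1=13
after sub esi, 1: esi=2-1=1
cmp esi, 0  (cmp 1,0)
jg loop: taken
After step 22: edx = 13.

13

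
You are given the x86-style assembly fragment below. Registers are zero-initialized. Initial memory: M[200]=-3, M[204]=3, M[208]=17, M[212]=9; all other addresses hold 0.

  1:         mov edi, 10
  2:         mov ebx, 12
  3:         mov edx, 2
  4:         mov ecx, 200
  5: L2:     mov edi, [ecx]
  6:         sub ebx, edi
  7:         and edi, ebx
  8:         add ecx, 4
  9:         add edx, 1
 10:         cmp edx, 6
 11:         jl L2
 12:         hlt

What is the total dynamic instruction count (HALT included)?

mov edi, 10 → edi=10
mov ebx, 12 → ebx=12
mov edx, 2 → edx=2
mov ecx, 200 → ecx=200
mov edi, [ecx] → edi=M[200]=-3
sub ebx, edi → ebx=12-(-3)=15
and edi, ebx → edi=(-3)&15=13
add ecx, 4 → ecx=200+4=204
add edx, 1 → edx=2+1=3
cmp edx, 6  (cmp 3,6)
jl L2: taken
mov edi, [ecx] → edi=M[204]=3
sub ebx, edi → ebx=15-3=12
and edi, ebx → edi=3&12=0
add ecx, 4 → ecx=204+4=208
add edx, 1 → edx=3+1=4
cmp edx, 6  (cmp 4,6)
jl L2: taken
mov edi, [ecx] → edi=M[208]=17
sub ebx, edi → ebx=12-17=-5
and edi, ebx → edi=17&(-5)=17
add ecx, 4 → ecx=208+4=212
add edx, 1 → edx=4+1=5
cmp edx, 6  (cmp 5,6)
jl L2: taken
mov edi, [ecx] → edi=M[212]=9
sub ebx, edi → ebx=(-5)-9=-14
and edi, ebx → edi=9&(-14)=0
add ecx, 4 → ecx=212+4=216
add edx, 1 → edx=5+1=6
cmp edx, 6  (cmp 6,6)
jl L2: not taken
halt.
Total executed instructions: 33.

33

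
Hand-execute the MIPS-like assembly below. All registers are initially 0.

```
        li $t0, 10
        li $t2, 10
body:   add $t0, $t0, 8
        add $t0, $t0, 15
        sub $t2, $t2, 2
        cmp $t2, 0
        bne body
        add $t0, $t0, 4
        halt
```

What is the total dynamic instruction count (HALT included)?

29

li $t0, 10 → $t0=10
li $t2, 10 → $t2=10
add $t0, $t0, 8 → $t0=10+8=18
add $t0, $t0, 15 → $t0=18+15=33
sub $t2, $t2, 2 → $t2=10-2=8
cmp $t2, 0  (cmp 8,0)
bne body: taken
add $t0, $t0, 8 → $t0=33+8=41
add $t0, $t0, 15 → $t0=41+15=56
sub $t2, $t2, 2 → $t2=8-2=6
cmp $t2, 0  (cmp 6,0)
bne body: taken
add $t0, $t0, 8 → $t0=56+8=64
add $t0, $t0, 15 → $t0=64+15=79
sub $t2, $t2, 2 → $t2=6-2=4
cmp $t2, 0  (cmp 4,0)
bne body: taken
add $t0, $t0, 8 → $t0=79+8=87
add $t0, $t0, 15 → $t0=87+15=102
sub $t2, $t2, 2 → $t2=4-2=2
cmp $t2, 0  (cmp 2,0)
bne body: taken
add $t0, $t0, 8 → $t0=102+8=110
add $t0, $t0, 15 → $t0=110+15=125
sub $t2, $t2, 2 → $t2=2-2=0
cmp $t2, 0  (cmp 0,0)
bne body: not taken
add $t0, $t0, 4 → $t0=125+4=129
halt.
Total executed instructions: 29.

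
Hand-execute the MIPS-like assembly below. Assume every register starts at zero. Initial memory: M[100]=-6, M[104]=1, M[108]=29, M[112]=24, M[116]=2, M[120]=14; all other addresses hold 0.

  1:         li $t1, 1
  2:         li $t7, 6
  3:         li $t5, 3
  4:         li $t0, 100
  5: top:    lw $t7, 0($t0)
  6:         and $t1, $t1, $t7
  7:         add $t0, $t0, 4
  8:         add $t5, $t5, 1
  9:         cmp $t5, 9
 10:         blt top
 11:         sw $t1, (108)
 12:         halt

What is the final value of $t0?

124

li $t1, 1 → $t1=1
li $t7, 6 → $t7=6
li $t5, 3 → $t5=3
li $t0, 100 → $t0=100
lw $t7, 0($t0) → $t7=M[100]=-6
and $t1, $t1, $t7 → $t1=1&(-6)=0
add $t0, $t0, 4 → $t0=100+4=104
add $t5, $t5, 1 → $t5=3+1=4
cmp $t5, 9  (cmp 4,9)
blt top: taken
lw $t7, 0($t0) → $t7=M[104]=1
and $t1, $t1, $t7 → $t1=0&1=0
add $t0, $t0, 4 → $t0=104+4=108
add $t5, $t5, 1 → $t5=4+1=5
cmp $t5, 9  (cmp 5,9)
blt top: taken
lw $t7, 0($t0) → $t7=M[108]=29
and $t1, $t1, $t7 → $t1=0&29=0
add $t0, $t0, 4 → $t0=108+4=112
add $t5, $t5, 1 → $t5=5+1=6
cmp $t5, 9  (cmp 6,9)
blt top: taken
lw $t7, 0($t0) → $t7=M[112]=24
and $t1, $t1, $t7 → $t1=0&24=0
add $t0, $t0, 4 → $t0=112+4=116
add $t5, $t5, 1 → $t5=6+1=7
cmp $t5, 9  (cmp 7,9)
blt top: taken
lw $t7, 0($t0) → $t7=M[116]=2
and $t1, $t1, $t7 → $t1=0&2=0
add $t0, $t0, 4 → $t0=116+4=120
add $t5, $t5, 1 → $t5=7+1=8
cmp $t5, 9  (cmp 8,9)
blt top: taken
lw $t7, 0($t0) → $t7=M[120]=14
and $t1, $t1, $t7 → $t1=0&14=0
add $t0, $t0, 4 → $t0=120+4=124
add $t5, $t5, 1 → $t5=8+1=9
cmp $t5, 9  (cmp 9,9)
blt top: not taken
sw $t1, (108) → M[108]=0
halt.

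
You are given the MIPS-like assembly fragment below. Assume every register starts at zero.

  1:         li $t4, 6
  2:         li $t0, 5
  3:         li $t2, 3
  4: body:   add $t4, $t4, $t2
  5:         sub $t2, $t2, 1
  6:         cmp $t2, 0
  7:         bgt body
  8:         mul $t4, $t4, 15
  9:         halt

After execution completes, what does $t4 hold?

li $t4, 6 → $t4=6
li $t0, 5 → $t0=5
li $t2, 3 → $t2=3
add $t4, $t4, $t2 → $t4=6+3=9
sub $t2, $t2, 1 → $t2=3-1=2
cmp $t2, 0  (cmp 2,0)
bgt body: taken
add $t4, $t4, $t2 → $t4=9+2=11
sub $t2, $t2, 1 → $t2=2-1=1
cmp $t2, 0  (cmp 1,0)
bgt body: taken
add $t4, $t4, $t2 → $t4=11+1=12
sub $t2, $t2, 1 → $t2=1-1=0
cmp $t2, 0  (cmp 0,0)
bgt body: not taken
mul $t4, $t4, 15 → $t4=12*15=180
halt.

180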